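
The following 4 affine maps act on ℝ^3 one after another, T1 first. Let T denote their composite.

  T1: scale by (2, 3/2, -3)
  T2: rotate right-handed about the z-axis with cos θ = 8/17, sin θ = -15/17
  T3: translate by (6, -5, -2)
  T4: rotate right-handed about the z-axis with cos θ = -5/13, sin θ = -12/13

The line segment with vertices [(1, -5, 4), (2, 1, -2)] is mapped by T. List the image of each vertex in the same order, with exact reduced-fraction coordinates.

image vertices: (-4255/442, 809/221, -14), (-4757/442, -1213/221, 4)

T1 scale by (2, 3/2, -3): (1, -5, 4) → (2, -15/2, -12); (2, 1, -2) → (4, 3/2, 6)
T2 rotate right-handed about the z-axis with cos θ = 8/17, sin θ = -15/17: (2, -15/2, -12) → (-193/34, -90/17, -12); (4, 3/2, 6) → (109/34, -48/17, 6)
T3 translate by (6, -5, -2): (-193/34, -90/17, -12) → (11/34, -175/17, -14); (109/34, -48/17, 6) → (313/34, -133/17, 4)
T4 rotate right-handed about the z-axis with cos θ = -5/13, sin θ = -12/13: (11/34, -175/17, -14) → (-4255/442, 809/221, -14); (313/34, -133/17, 4) → (-4757/442, -1213/221, 4)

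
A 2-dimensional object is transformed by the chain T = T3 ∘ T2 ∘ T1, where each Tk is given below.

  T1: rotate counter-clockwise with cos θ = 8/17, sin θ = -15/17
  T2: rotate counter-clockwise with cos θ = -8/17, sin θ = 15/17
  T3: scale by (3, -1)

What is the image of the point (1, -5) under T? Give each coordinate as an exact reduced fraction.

T1 rotate counter-clockwise with cos θ = 8/17, sin θ = -15/17: (1, -5) → (-67/17, -55/17)
T2 rotate counter-clockwise with cos θ = -8/17, sin θ = 15/17: (-67/17, -55/17) → (1361/289, -565/289)
T3 scale by (3, -1): (1361/289, -565/289) → (4083/289, 565/289)

T(p) = (4083/289, 565/289)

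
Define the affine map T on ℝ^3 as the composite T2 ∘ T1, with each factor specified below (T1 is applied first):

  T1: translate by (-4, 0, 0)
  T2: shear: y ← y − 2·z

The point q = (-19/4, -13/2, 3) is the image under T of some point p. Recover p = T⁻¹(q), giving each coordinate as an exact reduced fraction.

p = (-3/4, -1/2, 3)

T1 = [1 0 0 -4; 0 1 0 0; 0 0 1 0; 0 0 0 1]
T2·T1 = [1 0 0 -4; 0 1 -2 0; 0 0 1 0; 0 0 0 1]
det M = 1; M⁻¹ = [1 0 0 4; 0 1 2 0; 0 0 1 0; 0 0 0 1]
M⁻¹ · (-19/4, -13/2, 3)ᵀ = (-3/4, -1/2, 3)ᵀ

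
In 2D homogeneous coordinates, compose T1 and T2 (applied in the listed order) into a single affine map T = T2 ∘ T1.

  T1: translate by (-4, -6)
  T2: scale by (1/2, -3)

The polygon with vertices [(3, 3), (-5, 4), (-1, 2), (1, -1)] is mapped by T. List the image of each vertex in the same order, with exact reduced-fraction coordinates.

T1 translate by (-4, -6): (3, 3) → (-1, -3); (-5, 4) → (-9, -2); (-1, 2) → (-5, -4); (1, -1) → (-3, -7)
T2 scale by (1/2, -3): (-1, -3) → (-1/2, 9); (-9, -2) → (-9/2, 6); (-5, -4) → (-5/2, 12); (-3, -7) → (-3/2, 21)

image vertices: (-1/2, 9), (-9/2, 6), (-5/2, 12), (-3/2, 21)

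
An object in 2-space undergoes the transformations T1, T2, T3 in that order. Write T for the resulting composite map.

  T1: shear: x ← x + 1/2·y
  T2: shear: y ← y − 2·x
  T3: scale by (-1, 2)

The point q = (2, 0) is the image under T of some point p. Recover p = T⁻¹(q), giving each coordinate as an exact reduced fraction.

T1 = [1 1/2 0; 0 1 0; 0 0 1]
T2·T1 = [1 1/2 0; -2 0 0; 0 0 1]
T3·…·T1 = [-1 -1/2 0; -4 0 0; 0 0 1]
det M = -2; M⁻¹ = [0 -1/4 0; -2 1/2 0; 0 0 1]
M⁻¹ · (2, 0)ᵀ = (0, -4)ᵀ

p = (0, -4)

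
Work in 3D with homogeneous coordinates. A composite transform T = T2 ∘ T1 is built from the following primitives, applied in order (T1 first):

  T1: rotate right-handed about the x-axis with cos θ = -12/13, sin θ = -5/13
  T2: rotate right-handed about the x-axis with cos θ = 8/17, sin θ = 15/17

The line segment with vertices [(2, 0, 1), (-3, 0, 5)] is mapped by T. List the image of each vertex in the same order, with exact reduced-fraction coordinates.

T1 rotate right-handed about the x-axis with cos θ = -12/13, sin θ = -5/13: (2, 0, 1) → (2, 5/13, -12/13); (-3, 0, 5) → (-3, 25/13, -60/13)
T2 rotate right-handed about the x-axis with cos θ = 8/17, sin θ = 15/17: (2, 5/13, -12/13) → (2, 220/221, -21/221); (-3, 25/13, -60/13) → (-3, 1100/221, -105/221)

image vertices: (2, 220/221, -21/221), (-3, 1100/221, -105/221)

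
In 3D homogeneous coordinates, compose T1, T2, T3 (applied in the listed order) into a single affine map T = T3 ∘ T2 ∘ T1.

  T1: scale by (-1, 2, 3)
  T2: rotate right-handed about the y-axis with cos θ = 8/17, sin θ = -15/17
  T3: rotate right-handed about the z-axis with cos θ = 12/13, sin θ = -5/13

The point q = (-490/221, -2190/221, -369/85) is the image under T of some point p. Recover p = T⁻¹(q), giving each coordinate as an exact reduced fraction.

T1 = [-1 0 0 0; 0 2 0 0; 0 0 3 0; 0 0 0 1]
T2·T1 = [-8/17 0 -45/17 0; 0 2 0 0; -15/17 0 24/17 0; 0 0 0 1]
T3·…·T1 = [-96/221 10/13 -540/221 0; 40/221 24/13 225/221 0; -15/17 0 24/17 0; 0 0 0 1]
det M = -6; M⁻¹ = [-96/221 40/221 -15/17 0; 5/26 6/13 0 0; -60/221 25/221 8/51 0; 0 0 0 1]
M⁻¹ · (-490/221, -2190/221, -369/85)ᵀ = (3, -5, -6/5)ᵀ

p = (3, -5, -6/5)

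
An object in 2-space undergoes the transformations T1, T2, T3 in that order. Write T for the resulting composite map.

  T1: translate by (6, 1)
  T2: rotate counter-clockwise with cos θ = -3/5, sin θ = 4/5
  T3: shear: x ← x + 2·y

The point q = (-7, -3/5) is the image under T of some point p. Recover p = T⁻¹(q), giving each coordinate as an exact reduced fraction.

T1 = [1 0 6; 0 1 1; 0 0 1]
T2·T1 = [-3/5 -4/5 -22/5; 4/5 -3/5 21/5; 0 0 1]
T3·…·T1 = [1 -2 4; 4/5 -3/5 21/5; 0 0 1]
det M = 1; M⁻¹ = [-3/5 2 -6; -4/5 1 -1; 0 0 1]
M⁻¹ · (-7, -3/5)ᵀ = (-3, 4)ᵀ

p = (-3, 4)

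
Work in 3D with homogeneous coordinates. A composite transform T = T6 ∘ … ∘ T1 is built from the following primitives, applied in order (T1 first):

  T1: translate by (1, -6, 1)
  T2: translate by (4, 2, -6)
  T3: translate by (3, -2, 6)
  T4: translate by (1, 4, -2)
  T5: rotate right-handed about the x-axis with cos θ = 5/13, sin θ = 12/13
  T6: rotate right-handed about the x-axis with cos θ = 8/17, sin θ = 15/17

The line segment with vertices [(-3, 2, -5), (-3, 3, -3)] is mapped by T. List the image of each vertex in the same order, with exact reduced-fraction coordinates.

T1 translate by (1, -6, 1): (-3, 2, -5) → (-2, -4, -4); (-3, 3, -3) → (-2, -3, -2)
T2 translate by (4, 2, -6): (-2, -4, -4) → (2, -2, -10); (-2, -3, -2) → (2, -1, -8)
T3 translate by (3, -2, 6): (2, -2, -10) → (5, -4, -4); (2, -1, -8) → (5, -3, -2)
T4 translate by (1, 4, -2): (5, -4, -4) → (6, 0, -6); (5, -3, -2) → (6, 1, -4)
T5 rotate right-handed about the x-axis with cos θ = 5/13, sin θ = 12/13: (6, 0, -6) → (6, 72/13, -30/13); (6, 1, -4) → (6, 53/13, -8/13)
T6 rotate right-handed about the x-axis with cos θ = 8/17, sin θ = 15/17: (6, 72/13, -30/13) → (6, 1026/221, 840/221); (6, 53/13, -8/13) → (6, 32/13, 43/13)

image vertices: (6, 1026/221, 840/221), (6, 32/13, 43/13)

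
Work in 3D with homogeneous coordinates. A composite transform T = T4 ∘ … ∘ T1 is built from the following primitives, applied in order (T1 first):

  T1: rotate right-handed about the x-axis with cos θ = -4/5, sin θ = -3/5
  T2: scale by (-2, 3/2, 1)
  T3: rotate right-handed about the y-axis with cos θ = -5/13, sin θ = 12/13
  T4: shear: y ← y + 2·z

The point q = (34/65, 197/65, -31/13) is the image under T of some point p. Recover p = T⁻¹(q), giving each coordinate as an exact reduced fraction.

p = (-1, -5, 2)

T1 = [1 0 0 0; 0 -4/5 3/5 0; 0 -3/5 -4/5 0; 0 0 0 1]
T2·T1 = [-2 0 0 0; 0 -6/5 9/10 0; 0 -3/5 -4/5 0; 0 0 0 1]
T3·…·T1 = [10/13 -36/65 -48/65 0; 0 -6/5 9/10 0; 24/13 3/13 4/13 0; 0 0 0 1]
T4·…·T1 = [10/13 -36/65 -48/65 0; 48/13 -48/65 197/130 0; 24/13 3/13 4/13 0; 0 0 0 1]
det M = -3; M⁻¹ = [5/26 0 6/13 0; -36/65 -8/15 253/195 0; -48/65 2/5 -32/65 0; 0 0 0 1]
M⁻¹ · (34/65, 197/65, -31/13)ᵀ = (-1, -5, 2)ᵀ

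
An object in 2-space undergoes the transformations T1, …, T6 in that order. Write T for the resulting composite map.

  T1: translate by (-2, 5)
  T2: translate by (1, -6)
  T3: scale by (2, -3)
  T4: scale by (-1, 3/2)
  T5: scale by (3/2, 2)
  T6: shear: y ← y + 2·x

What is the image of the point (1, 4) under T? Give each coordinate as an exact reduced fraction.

T1 translate by (-2, 5): (1, 4) → (-1, 9)
T2 translate by (1, -6): (-1, 9) → (0, 3)
T3 scale by (2, -3): (0, 3) → (0, -9)
T4 scale by (-1, 3/2): (0, -9) → (0, -27/2)
T5 scale by (3/2, 2): (0, -27/2) → (0, -27)
T6 shear: y ← y + 2·x: (0, -27) → (0, -27)

T(p) = (0, -27)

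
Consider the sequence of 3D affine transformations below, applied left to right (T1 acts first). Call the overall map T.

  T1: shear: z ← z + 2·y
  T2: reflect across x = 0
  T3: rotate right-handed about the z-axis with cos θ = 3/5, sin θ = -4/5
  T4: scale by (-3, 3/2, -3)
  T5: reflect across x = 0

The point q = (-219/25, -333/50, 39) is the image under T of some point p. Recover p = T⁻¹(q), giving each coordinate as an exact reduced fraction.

T1 = [1 0 0 0; 0 1 0 0; 0 2 1 0; 0 0 0 1]
T2·T1 = [-1 0 0 0; 0 1 0 0; 0 2 1 0; 0 0 0 1]
T3·…·T1 = [-3/5 4/5 0 0; 4/5 3/5 0 0; 0 2 1 0; 0 0 0 1]
T4·…·T1 = [9/5 -12/5 0 0; 6/5 9/10 0 0; 0 -6 -3 0; 0 0 0 1]
T5·…·T1 = [-9/5 12/5 0 0; 6/5 9/10 0 0; 0 -6 -3 0; 0 0 0 1]
det M = 27/2; M⁻¹ = [-1/5 8/15 0 0; 4/15 2/5 0 0; -8/15 -4/5 -1/3 0; 0 0 0 1]
M⁻¹ · (-219/25, -333/50, 39)ᵀ = (-9/5, -5, -3)ᵀ

p = (-9/5, -5, -3)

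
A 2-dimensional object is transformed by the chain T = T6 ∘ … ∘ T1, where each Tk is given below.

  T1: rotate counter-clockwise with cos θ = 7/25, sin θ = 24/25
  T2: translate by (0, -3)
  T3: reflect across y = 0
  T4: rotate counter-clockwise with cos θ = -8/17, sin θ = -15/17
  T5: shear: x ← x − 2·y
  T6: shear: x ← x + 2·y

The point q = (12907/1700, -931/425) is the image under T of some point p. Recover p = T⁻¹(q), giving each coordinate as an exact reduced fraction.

T1 = [7/25 -24/25 0; 24/25 7/25 0; 0 0 1]
T2·T1 = [7/25 -24/25 0; 24/25 7/25 -3; 0 0 1]
T3·…·T1 = [7/25 -24/25 0; -24/25 -7/25 3; 0 0 1]
T4·…·T1 = [-416/425 87/425 45/17; 87/425 416/425 -24/17; 0 0 1]
T5·…·T1 = [-118/85 -149/85 93/17; 87/425 416/425 -24/17; 0 0 1]
T6·…·T1 = [-416/425 87/425 45/17; 87/425 416/425 -24/17; 0 0 1]
det M = -1; M⁻¹ = [-416/425 87/425 72/25; 87/425 416/425 21/25; 0 0 1]
M⁻¹ · (12907/1700, -931/425)ᵀ = (-5, 1/4)ᵀ

p = (-5, 1/4)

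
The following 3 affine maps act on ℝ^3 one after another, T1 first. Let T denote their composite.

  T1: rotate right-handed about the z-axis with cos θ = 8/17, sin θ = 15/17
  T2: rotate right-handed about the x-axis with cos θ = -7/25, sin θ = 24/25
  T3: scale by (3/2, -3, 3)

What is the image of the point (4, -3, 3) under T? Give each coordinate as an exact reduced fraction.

T(p) = (231/34, 4428/425, 1521/425)

T1 rotate right-handed about the z-axis with cos θ = 8/17, sin θ = 15/17: (4, -3, 3) → (77/17, 36/17, 3)
T2 rotate right-handed about the x-axis with cos θ = -7/25, sin θ = 24/25: (77/17, 36/17, 3) → (77/17, -1476/425, 507/425)
T3 scale by (3/2, -3, 3): (77/17, -1476/425, 507/425) → (231/34, 4428/425, 1521/425)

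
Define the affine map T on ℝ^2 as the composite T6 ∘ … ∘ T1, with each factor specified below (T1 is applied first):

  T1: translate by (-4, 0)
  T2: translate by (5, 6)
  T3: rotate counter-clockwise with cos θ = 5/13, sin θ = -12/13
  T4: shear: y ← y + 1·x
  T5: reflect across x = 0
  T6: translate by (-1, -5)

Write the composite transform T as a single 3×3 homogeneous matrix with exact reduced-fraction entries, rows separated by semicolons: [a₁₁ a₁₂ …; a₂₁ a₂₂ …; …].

T = [-5/13 -12/13 -90/13; -7/13 17/13 30/13; 0 0 1]

T1 = [1 0 -4; 0 1 0; 0 0 1]
T2·T1 = [1 0 1; 0 1 6; 0 0 1]
T3·…·T1 = [5/13 12/13 77/13; -12/13 5/13 18/13; 0 0 1]
T4·…·T1 = [5/13 12/13 77/13; -7/13 17/13 95/13; 0 0 1]
T5·…·T1 = [-5/13 -12/13 -77/13; -7/13 17/13 95/13; 0 0 1]
T6·…·T1 = [-5/13 -12/13 -90/13; -7/13 17/13 30/13; 0 0 1]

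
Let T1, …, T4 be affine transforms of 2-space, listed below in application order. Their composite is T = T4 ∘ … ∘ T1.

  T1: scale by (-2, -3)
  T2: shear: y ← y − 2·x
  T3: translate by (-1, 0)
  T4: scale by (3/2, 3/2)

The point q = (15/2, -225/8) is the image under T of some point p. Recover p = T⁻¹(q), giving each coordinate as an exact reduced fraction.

T1 = [-2 0 0; 0 -3 0; 0 0 1]
T2·T1 = [-2 0 0; 4 -3 0; 0 0 1]
T3·…·T1 = [-2 0 -1; 4 -3 0; 0 0 1]
T4·…·T1 = [-3 0 -3/2; 6 -9/2 0; 0 0 1]
det M = 27/2; M⁻¹ = [-1/3 0 -1/2; -4/9 -2/9 -2/3; 0 0 1]
M⁻¹ · (15/2, -225/8)ᵀ = (-3, 9/4)ᵀ

p = (-3, 9/4)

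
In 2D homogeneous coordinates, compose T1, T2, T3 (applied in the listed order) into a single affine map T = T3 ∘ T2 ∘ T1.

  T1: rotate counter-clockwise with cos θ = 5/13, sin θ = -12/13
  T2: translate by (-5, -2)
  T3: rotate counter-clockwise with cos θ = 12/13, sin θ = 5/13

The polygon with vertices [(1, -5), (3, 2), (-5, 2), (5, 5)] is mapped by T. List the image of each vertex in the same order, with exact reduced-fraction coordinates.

image vertices: (-1125/169, -1356/169), (-4/13, -58/13), (-1012/169, 198/169), (545/169, -632/169)

T1 rotate counter-clockwise with cos θ = 5/13, sin θ = -12/13: (1, -5) → (-55/13, -37/13); (3, 2) → (3, -2); (-5, 2) → (-1/13, 70/13); (5, 5) → (85/13, -35/13)
T2 translate by (-5, -2): (-55/13, -37/13) → (-120/13, -63/13); (3, -2) → (-2, -4); (-1/13, 70/13) → (-66/13, 44/13); (85/13, -35/13) → (20/13, -61/13)
T3 rotate counter-clockwise with cos θ = 12/13, sin θ = 5/13: (-120/13, -63/13) → (-1125/169, -1356/169); (-2, -4) → (-4/13, -58/13); (-66/13, 44/13) → (-1012/169, 198/169); (20/13, -61/13) → (545/169, -632/169)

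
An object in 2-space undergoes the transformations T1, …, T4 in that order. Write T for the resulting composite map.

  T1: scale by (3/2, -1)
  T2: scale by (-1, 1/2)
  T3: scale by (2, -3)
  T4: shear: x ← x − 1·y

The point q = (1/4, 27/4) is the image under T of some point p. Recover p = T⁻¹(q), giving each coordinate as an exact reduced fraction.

T1 = [3/2 0 0; 0 -1 0; 0 0 1]
T2·T1 = [-3/2 0 0; 0 -1/2 0; 0 0 1]
T3·…·T1 = [-3 0 0; 0 3/2 0; 0 0 1]
T4·…·T1 = [-3 -3/2 0; 0 3/2 0; 0 0 1]
det M = -9/2; M⁻¹ = [-1/3 -1/3 0; 0 2/3 0; 0 0 1]
M⁻¹ · (1/4, 27/4)ᵀ = (-7/3, 9/2)ᵀ

p = (-7/3, 9/2)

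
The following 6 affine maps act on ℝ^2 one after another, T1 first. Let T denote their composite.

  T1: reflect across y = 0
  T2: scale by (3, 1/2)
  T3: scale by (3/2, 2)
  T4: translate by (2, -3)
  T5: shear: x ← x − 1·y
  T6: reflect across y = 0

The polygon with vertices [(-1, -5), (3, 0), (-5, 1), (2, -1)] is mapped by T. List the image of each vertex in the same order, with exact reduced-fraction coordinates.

image vertices: (-9/2, -2), (37/2, 3), (-33/2, 4), (13, 2)

T1 reflect across y = 0: (-1, -5) → (-1, 5); (3, 0) → (3, 0); (-5, 1) → (-5, -1); (2, -1) → (2, 1)
T2 scale by (3, 1/2): (-1, 5) → (-3, 5/2); (3, 0) → (9, 0); (-5, -1) → (-15, -1/2); (2, 1) → (6, 1/2)
T3 scale by (3/2, 2): (-3, 5/2) → (-9/2, 5); (9, 0) → (27/2, 0); (-15, -1/2) → (-45/2, -1); (6, 1/2) → (9, 1)
T4 translate by (2, -3): (-9/2, 5) → (-5/2, 2); (27/2, 0) → (31/2, -3); (-45/2, -1) → (-41/2, -4); (9, 1) → (11, -2)
T5 shear: x ← x − 1·y: (-5/2, 2) → (-9/2, 2); (31/2, -3) → (37/2, -3); (-41/2, -4) → (-33/2, -4); (11, -2) → (13, -2)
T6 reflect across y = 0: (-9/2, 2) → (-9/2, -2); (37/2, -3) → (37/2, 3); (-33/2, -4) → (-33/2, 4); (13, -2) → (13, 2)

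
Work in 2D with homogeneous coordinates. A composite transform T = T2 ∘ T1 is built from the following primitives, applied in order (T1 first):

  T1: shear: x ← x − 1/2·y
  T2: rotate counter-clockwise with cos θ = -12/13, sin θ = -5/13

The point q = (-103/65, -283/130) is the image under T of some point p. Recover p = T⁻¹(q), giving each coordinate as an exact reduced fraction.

p = (3, 7/5)

T1 = [1 -1/2 0; 0 1 0; 0 0 1]
T2·T1 = [-12/13 11/13 0; -5/13 -19/26 0; 0 0 1]
det M = 1; M⁻¹ = [-19/26 -11/13 0; 5/13 -12/13 0; 0 0 1]
M⁻¹ · (-103/65, -283/130)ᵀ = (3, 7/5)ᵀ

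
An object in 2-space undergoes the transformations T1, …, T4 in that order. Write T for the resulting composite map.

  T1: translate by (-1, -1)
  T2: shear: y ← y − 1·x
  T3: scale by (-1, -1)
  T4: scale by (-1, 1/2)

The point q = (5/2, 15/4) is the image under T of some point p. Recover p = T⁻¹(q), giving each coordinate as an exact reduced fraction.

p = (7/2, -4)

T1 = [1 0 -1; 0 1 -1; 0 0 1]
T2·T1 = [1 0 -1; -1 1 0; 0 0 1]
T3·…·T1 = [-1 0 1; 1 -1 0; 0 0 1]
T4·…·T1 = [1 0 -1; 1/2 -1/2 0; 0 0 1]
det M = -1/2; M⁻¹ = [1 0 1; 1 -2 1; 0 0 1]
M⁻¹ · (5/2, 15/4)ᵀ = (7/2, -4)ᵀ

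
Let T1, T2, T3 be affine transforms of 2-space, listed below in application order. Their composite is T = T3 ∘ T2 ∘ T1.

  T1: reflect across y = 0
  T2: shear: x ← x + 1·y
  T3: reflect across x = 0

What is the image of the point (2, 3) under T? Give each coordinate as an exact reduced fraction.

T1 reflect across y = 0: (2, 3) → (2, -3)
T2 shear: x ← x + 1·y: (2, -3) → (-1, -3)
T3 reflect across x = 0: (-1, -3) → (1, -3)

T(p) = (1, -3)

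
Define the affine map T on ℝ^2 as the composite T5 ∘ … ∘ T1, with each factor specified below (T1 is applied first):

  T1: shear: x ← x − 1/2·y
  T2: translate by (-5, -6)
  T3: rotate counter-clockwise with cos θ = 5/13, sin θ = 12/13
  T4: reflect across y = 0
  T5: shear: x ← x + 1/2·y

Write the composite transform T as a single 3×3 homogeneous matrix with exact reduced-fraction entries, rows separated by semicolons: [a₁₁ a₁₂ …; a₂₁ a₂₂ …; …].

T1 = [1 -1/2 0; 0 1 0; 0 0 1]
T2·T1 = [1 -1/2 -5; 0 1 -6; 0 0 1]
T3·…·T1 = [5/13 -29/26 47/13; 12/13 -1/13 -90/13; 0 0 1]
T4·…·T1 = [5/13 -29/26 47/13; -12/13 1/13 90/13; 0 0 1]
T5·…·T1 = [-1/13 -14/13 92/13; -12/13 1/13 90/13; 0 0 1]

T = [-1/13 -14/13 92/13; -12/13 1/13 90/13; 0 0 1]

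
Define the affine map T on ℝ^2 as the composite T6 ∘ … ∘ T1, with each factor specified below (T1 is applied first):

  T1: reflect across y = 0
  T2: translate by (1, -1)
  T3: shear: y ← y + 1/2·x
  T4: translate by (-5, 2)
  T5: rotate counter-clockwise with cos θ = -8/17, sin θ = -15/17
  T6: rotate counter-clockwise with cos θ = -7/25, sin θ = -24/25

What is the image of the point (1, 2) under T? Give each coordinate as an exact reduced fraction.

T1 reflect across y = 0: (1, 2) → (1, -2)
T2 translate by (1, -1): (1, -2) → (2, -3)
T3 shear: y ← y + 1/2·x: (2, -3) → (2, -2)
T4 translate by (-5, 2): (2, -2) → (-3, 0)
T5 rotate counter-clockwise with cos θ = -8/17, sin θ = -15/17: (-3, 0) → (24/17, 45/17)
T6 rotate counter-clockwise with cos θ = -7/25, sin θ = -24/25: (24/17, 45/17) → (912/425, -891/425)

T(p) = (912/425, -891/425)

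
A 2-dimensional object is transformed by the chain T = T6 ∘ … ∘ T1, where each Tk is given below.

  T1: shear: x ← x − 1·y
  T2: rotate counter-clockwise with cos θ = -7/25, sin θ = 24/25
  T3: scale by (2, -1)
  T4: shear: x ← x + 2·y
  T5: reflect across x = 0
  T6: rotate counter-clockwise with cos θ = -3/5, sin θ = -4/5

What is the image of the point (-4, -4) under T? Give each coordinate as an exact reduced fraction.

T1 shear: x ← x − 1·y: (-4, -4) → (0, -4)
T2 rotate counter-clockwise with cos θ = -7/25, sin θ = 24/25: (0, -4) → (96/25, 28/25)
T3 scale by (2, -1): (96/25, 28/25) → (192/25, -28/25)
T4 shear: x ← x + 2·y: (192/25, -28/25) → (136/25, -28/25)
T5 reflect across x = 0: (136/25, -28/25) → (-136/25, -28/25)
T6 rotate counter-clockwise with cos θ = -3/5, sin θ = -4/5: (-136/25, -28/25) → (296/125, 628/125)

T(p) = (296/125, 628/125)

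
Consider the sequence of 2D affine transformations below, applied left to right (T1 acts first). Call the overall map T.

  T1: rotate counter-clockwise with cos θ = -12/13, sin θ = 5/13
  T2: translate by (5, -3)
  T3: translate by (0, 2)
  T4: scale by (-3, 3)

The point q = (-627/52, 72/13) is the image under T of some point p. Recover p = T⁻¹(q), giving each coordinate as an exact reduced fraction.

p = (2, -9/4)

T1 = [-12/13 -5/13 0; 5/13 -12/13 0; 0 0 1]
T2·T1 = [-12/13 -5/13 5; 5/13 -12/13 -3; 0 0 1]
T3·…·T1 = [-12/13 -5/13 5; 5/13 -12/13 -1; 0 0 1]
T4·…·T1 = [36/13 15/13 -15; 15/13 -36/13 -3; 0 0 1]
det M = -9; M⁻¹ = [4/13 5/39 5; 5/39 -4/13 1; 0 0 1]
M⁻¹ · (-627/52, 72/13)ᵀ = (2, -9/4)ᵀ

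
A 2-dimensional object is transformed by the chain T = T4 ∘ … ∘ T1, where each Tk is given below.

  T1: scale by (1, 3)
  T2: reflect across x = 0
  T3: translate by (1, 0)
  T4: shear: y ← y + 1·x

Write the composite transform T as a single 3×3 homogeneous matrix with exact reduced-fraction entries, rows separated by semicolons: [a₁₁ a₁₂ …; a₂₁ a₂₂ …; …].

T = [-1 0 1; -1 3 1; 0 0 1]

T1 = [1 0 0; 0 3 0; 0 0 1]
T2·T1 = [-1 0 0; 0 3 0; 0 0 1]
T3·…·T1 = [-1 0 1; 0 3 0; 0 0 1]
T4·…·T1 = [-1 0 1; -1 3 1; 0 0 1]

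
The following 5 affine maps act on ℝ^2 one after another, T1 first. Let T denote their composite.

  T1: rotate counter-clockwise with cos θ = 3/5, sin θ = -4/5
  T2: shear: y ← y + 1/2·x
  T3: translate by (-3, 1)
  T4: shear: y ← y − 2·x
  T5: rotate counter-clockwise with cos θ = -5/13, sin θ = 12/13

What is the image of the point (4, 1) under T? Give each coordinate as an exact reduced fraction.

T1 rotate counter-clockwise with cos θ = 3/5, sin θ = -4/5: (4, 1) → (16/5, -13/5)
T2 shear: y ← y + 1/2·x: (16/5, -13/5) → (16/5, -1)
T3 translate by (-3, 1): (16/5, -1) → (1/5, 0)
T4 shear: y ← y − 2·x: (1/5, 0) → (1/5, -2/5)
T5 rotate counter-clockwise with cos θ = -5/13, sin θ = 12/13: (1/5, -2/5) → (19/65, 22/65)

T(p) = (19/65, 22/65)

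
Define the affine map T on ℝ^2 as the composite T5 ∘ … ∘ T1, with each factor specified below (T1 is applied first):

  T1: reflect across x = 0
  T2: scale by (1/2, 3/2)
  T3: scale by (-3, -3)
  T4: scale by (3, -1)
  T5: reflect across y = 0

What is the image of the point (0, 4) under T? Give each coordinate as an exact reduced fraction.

T1 reflect across x = 0: (0, 4) → (0, 4)
T2 scale by (1/2, 3/2): (0, 4) → (0, 6)
T3 scale by (-3, -3): (0, 6) → (0, -18)
T4 scale by (3, -1): (0, -18) → (0, 18)
T5 reflect across y = 0: (0, 18) → (0, -18)

T(p) = (0, -18)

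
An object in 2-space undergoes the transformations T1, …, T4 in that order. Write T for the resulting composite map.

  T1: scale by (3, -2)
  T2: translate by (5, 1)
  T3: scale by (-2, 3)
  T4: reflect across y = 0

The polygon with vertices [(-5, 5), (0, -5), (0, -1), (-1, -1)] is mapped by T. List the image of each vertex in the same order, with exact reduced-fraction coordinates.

image vertices: (20, 27), (-10, -33), (-10, -9), (-4, -9)

T1 scale by (3, -2): (-5, 5) → (-15, -10); (0, -5) → (0, 10); (0, -1) → (0, 2); (-1, -1) → (-3, 2)
T2 translate by (5, 1): (-15, -10) → (-10, -9); (0, 10) → (5, 11); (0, 2) → (5, 3); (-3, 2) → (2, 3)
T3 scale by (-2, 3): (-10, -9) → (20, -27); (5, 11) → (-10, 33); (5, 3) → (-10, 9); (2, 3) → (-4, 9)
T4 reflect across y = 0: (20, -27) → (20, 27); (-10, 33) → (-10, -33); (-10, 9) → (-10, -9); (-4, 9) → (-4, -9)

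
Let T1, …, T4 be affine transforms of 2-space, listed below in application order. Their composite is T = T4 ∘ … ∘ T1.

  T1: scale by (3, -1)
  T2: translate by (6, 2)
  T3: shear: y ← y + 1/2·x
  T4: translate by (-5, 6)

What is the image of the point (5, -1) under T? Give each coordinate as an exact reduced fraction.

T1 scale by (3, -1): (5, -1) → (15, 1)
T2 translate by (6, 2): (15, 1) → (21, 3)
T3 shear: y ← y + 1/2·x: (21, 3) → (21, 27/2)
T4 translate by (-5, 6): (21, 27/2) → (16, 39/2)

T(p) = (16, 39/2)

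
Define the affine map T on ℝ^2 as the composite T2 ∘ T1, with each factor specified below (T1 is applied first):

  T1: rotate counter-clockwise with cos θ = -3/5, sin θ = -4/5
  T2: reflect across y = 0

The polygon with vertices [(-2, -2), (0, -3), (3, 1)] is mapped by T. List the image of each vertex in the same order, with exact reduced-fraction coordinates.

T1 rotate counter-clockwise with cos θ = -3/5, sin θ = -4/5: (-2, -2) → (-2/5, 14/5); (0, -3) → (-12/5, 9/5); (3, 1) → (-1, -3)
T2 reflect across y = 0: (-2/5, 14/5) → (-2/5, -14/5); (-12/5, 9/5) → (-12/5, -9/5); (-1, -3) → (-1, 3)

image vertices: (-2/5, -14/5), (-12/5, -9/5), (-1, 3)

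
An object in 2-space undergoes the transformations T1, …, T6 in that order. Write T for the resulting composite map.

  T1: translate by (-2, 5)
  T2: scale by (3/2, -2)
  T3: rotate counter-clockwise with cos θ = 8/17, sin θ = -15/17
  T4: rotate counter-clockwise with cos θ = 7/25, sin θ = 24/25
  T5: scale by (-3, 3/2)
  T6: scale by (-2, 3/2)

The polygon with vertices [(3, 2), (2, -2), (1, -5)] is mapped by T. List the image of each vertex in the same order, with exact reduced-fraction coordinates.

T1 translate by (-2, 5): (3, 2) → (1, 7); (2, -2) → (0, 3); (1, -5) → (-1, 0)
T2 scale by (3/2, -2): (1, 7) → (3/2, -14); (0, 3) → (0, -6); (-1, 0) → (-3/2, 0)
T3 rotate counter-clockwise with cos θ = 8/17, sin θ = -15/17: (3/2, -14) → (-198/17, -269/34); (0, -6) → (-90/17, -48/17); (-3/2, 0) → (-12/17, 45/34)
T4 rotate counter-clockwise with cos θ = 7/25, sin θ = 24/25: (-198/17, -269/34) → (1842/425, -11387/850); (-90/17, -48/17) → (522/425, -2496/425); (-12/17, 45/34) → (-624/425, -261/850)
T5 scale by (-3, 3/2): (1842/425, -11387/850) → (-5526/425, -34161/1700); (522/425, -2496/425) → (-1566/425, -3744/425); (-624/425, -261/850) → (1872/425, -783/1700)
T6 scale by (-2, 3/2): (-5526/425, -34161/1700) → (11052/425, -102483/3400); (-1566/425, -3744/425) → (3132/425, -5616/425); (1872/425, -783/1700) → (-3744/425, -2349/3400)

image vertices: (11052/425, -102483/3400), (3132/425, -5616/425), (-3744/425, -2349/3400)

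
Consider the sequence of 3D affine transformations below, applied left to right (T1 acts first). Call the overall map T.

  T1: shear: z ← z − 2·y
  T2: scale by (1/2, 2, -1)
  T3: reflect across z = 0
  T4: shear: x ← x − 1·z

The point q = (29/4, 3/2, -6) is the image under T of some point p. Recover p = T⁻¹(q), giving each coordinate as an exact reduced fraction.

p = (5/2, 3/4, -9/2)

T1 = [1 0 0 0; 0 1 0 0; 0 -2 1 0; 0 0 0 1]
T2·T1 = [1/2 0 0 0; 0 2 0 0; 0 2 -1 0; 0 0 0 1]
T3·…·T1 = [1/2 0 0 0; 0 2 0 0; 0 -2 1 0; 0 0 0 1]
T4·…·T1 = [1/2 2 -1 0; 0 2 0 0; 0 -2 1 0; 0 0 0 1]
det M = 1; M⁻¹ = [2 0 2 0; 0 1/2 0 0; 0 1 1 0; 0 0 0 1]
M⁻¹ · (29/4, 3/2, -6)ᵀ = (5/2, 3/4, -9/2)ᵀ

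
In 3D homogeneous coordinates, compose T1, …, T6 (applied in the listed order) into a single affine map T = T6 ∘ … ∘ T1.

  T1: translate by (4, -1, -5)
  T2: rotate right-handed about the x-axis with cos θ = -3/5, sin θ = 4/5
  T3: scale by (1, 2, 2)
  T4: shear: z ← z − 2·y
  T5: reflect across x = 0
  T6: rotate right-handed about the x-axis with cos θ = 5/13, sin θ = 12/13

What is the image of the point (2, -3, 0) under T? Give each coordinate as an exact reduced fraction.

T1 translate by (4, -1, -5): (2, -3, 0) → (6, -4, -5)
T2 rotate right-handed about the x-axis with cos θ = -3/5, sin θ = 4/5: (6, -4, -5) → (6, 32/5, -1/5)
T3 scale by (1, 2, 2): (6, 32/5, -1/5) → (6, 64/5, -2/5)
T4 shear: z ← z − 2·y: (6, 64/5, -2/5) → (6, 64/5, -26)
T5 reflect across x = 0: (6, 64/5, -26) → (-6, 64/5, -26)
T6 rotate right-handed about the x-axis with cos θ = 5/13, sin θ = 12/13: (-6, 64/5, -26) → (-6, 376/13, 118/65)

T(p) = (-6, 376/13, 118/65)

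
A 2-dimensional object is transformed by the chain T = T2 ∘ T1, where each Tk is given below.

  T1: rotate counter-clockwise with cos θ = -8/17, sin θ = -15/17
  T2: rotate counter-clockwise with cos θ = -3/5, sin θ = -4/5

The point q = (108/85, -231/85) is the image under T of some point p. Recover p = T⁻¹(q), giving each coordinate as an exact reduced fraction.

p = (-3, 0)

T1 = [-8/17 15/17 0; -15/17 -8/17 0; 0 0 1]
T2·T1 = [-36/85 -77/85 0; 77/85 -36/85 0; 0 0 1]
det M = 1; M⁻¹ = [-36/85 77/85 0; -77/85 -36/85 0; 0 0 1]
M⁻¹ · (108/85, -231/85)ᵀ = (-3, 0)ᵀ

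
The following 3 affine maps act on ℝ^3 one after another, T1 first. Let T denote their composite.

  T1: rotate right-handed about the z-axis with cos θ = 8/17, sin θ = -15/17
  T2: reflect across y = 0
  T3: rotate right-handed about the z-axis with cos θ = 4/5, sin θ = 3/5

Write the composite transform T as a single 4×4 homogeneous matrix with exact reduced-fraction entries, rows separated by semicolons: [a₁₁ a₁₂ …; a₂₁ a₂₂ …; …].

T = [-13/85 84/85 0 0; 84/85 13/85 0 0; 0 0 1 0; 0 0 0 1]

T1 = [8/17 15/17 0 0; -15/17 8/17 0 0; 0 0 1 0; 0 0 0 1]
T2·T1 = [8/17 15/17 0 0; 15/17 -8/17 0 0; 0 0 1 0; 0 0 0 1]
T3·…·T1 = [-13/85 84/85 0 0; 84/85 13/85 0 0; 0 0 1 0; 0 0 0 1]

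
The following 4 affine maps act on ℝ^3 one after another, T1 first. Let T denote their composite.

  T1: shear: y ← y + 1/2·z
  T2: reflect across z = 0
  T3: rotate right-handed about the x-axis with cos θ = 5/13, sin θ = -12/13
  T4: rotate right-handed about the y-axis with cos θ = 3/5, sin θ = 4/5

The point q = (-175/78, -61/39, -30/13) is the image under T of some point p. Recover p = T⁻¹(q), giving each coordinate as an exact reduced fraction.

T1 = [1 0 0 0; 0 1 1/2 0; 0 0 1 0; 0 0 0 1]
T2·T1 = [1 0 0 0; 0 1 1/2 0; 0 0 -1 0; 0 0 0 1]
T3·…·T1 = [1 0 0 0; 0 5/13 -19/26 0; 0 -12/13 -11/13 0; 0 0 0 1]
T4·…·T1 = [3/5 -48/65 -44/65 0; 0 5/13 -19/26 0; -4/5 -36/65 -33/65 0; 0 0 0 1]
det M = -1; M⁻¹ = [3/5 0 -4/5 0; -38/65 11/13 -57/130 0; -4/13 -12/13 -3/13 0; 0 0 0 1]
M⁻¹ · (-175/78, -61/39, -30/13)ᵀ = (1/2, 1, 8/3)ᵀ

p = (1/2, 1, 8/3)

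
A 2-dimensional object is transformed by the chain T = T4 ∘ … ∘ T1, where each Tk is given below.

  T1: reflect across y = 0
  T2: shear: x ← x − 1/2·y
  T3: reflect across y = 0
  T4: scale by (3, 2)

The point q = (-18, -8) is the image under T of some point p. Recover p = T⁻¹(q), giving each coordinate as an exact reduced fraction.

p = (-4, -4)

T1 = [1 0 0; 0 -1 0; 0 0 1]
T2·T1 = [1 1/2 0; 0 -1 0; 0 0 1]
T3·…·T1 = [1 1/2 0; 0 1 0; 0 0 1]
T4·…·T1 = [3 3/2 0; 0 2 0; 0 0 1]
det M = 6; M⁻¹ = [1/3 -1/4 0; 0 1/2 0; 0 0 1]
M⁻¹ · (-18, -8)ᵀ = (-4, -4)ᵀ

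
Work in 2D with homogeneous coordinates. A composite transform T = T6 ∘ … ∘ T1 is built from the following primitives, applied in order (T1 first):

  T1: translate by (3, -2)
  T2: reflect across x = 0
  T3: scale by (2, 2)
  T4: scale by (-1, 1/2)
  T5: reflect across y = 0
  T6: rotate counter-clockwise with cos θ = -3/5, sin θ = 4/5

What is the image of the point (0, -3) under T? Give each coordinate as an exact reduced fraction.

T1 translate by (3, -2): (0, -3) → (3, -5)
T2 reflect across x = 0: (3, -5) → (-3, -5)
T3 scale by (2, 2): (-3, -5) → (-6, -10)
T4 scale by (-1, 1/2): (-6, -10) → (6, -5)
T5 reflect across y = 0: (6, -5) → (6, 5)
T6 rotate counter-clockwise with cos θ = -3/5, sin θ = 4/5: (6, 5) → (-38/5, 9/5)

T(p) = (-38/5, 9/5)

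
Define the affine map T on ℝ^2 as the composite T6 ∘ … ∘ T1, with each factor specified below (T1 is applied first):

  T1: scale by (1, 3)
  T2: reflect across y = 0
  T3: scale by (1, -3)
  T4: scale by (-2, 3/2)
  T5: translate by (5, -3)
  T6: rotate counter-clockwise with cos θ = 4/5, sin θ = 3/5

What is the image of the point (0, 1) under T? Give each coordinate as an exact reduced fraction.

T1 scale by (1, 3): (0, 1) → (0, 3)
T2 reflect across y = 0: (0, 3) → (0, -3)
T3 scale by (1, -3): (0, -3) → (0, 9)
T4 scale by (-2, 3/2): (0, 9) → (0, 27/2)
T5 translate by (5, -3): (0, 27/2) → (5, 21/2)
T6 rotate counter-clockwise with cos θ = 4/5, sin θ = 3/5: (5, 21/2) → (-23/10, 57/5)

T(p) = (-23/10, 57/5)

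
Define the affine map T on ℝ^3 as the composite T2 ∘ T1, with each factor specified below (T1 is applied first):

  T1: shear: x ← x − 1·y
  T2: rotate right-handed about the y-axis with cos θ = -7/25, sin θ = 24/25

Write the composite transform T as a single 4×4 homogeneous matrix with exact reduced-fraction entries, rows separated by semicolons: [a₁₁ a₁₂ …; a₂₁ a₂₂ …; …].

T = [-7/25 7/25 24/25 0; 0 1 0 0; -24/25 24/25 -7/25 0; 0 0 0 1]

T1 = [1 -1 0 0; 0 1 0 0; 0 0 1 0; 0 0 0 1]
T2·T1 = [-7/25 7/25 24/25 0; 0 1 0 0; -24/25 24/25 -7/25 0; 0 0 0 1]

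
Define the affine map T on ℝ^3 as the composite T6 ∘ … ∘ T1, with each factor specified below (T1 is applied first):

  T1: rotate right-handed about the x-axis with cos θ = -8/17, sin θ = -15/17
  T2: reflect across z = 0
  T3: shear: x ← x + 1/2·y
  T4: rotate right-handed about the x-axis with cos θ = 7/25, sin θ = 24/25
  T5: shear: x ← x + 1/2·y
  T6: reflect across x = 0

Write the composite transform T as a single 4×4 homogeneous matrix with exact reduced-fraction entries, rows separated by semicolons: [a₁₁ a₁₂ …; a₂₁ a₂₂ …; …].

T1 = [1 0 0 0; 0 -8/17 15/17 0; 0 -15/17 -8/17 0; 0 0 0 1]
T2·T1 = [1 0 0 0; 0 -8/17 15/17 0; 0 15/17 8/17 0; 0 0 0 1]
T3·…·T1 = [1 -4/17 15/34 0; 0 -8/17 15/17 0; 0 15/17 8/17 0; 0 0 0 1]
T4·…·T1 = [1 -4/17 15/34 0; 0 -416/425 -87/425 0; 0 -87/425 416/425 0; 0 0 0 1]
T5·…·T1 = [1 -308/425 144/425 0; 0 -416/425 -87/425 0; 0 -87/425 416/425 0; 0 0 0 1]
T6·…·T1 = [-1 308/425 -144/425 0; 0 -416/425 -87/425 0; 0 -87/425 416/425 0; 0 0 0 1]

T = [-1 308/425 -144/425 0; 0 -416/425 -87/425 0; 0 -87/425 416/425 0; 0 0 0 1]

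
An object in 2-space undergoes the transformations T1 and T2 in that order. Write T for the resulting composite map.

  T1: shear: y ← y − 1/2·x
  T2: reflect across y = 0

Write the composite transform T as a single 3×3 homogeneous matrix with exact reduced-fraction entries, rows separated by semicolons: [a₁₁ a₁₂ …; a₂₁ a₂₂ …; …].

T1 = [1 0 0; -1/2 1 0; 0 0 1]
T2·T1 = [1 0 0; 1/2 -1 0; 0 0 1]

T = [1 0 0; 1/2 -1 0; 0 0 1]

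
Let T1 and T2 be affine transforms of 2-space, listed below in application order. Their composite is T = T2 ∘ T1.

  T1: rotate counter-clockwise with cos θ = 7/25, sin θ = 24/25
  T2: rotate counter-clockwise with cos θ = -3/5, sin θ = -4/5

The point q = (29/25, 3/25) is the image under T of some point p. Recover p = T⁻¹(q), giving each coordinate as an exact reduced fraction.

T1 = [7/25 -24/25 0; 24/25 7/25 0; 0 0 1]
T2·T1 = [3/5 4/5 0; -4/5 3/5 0; 0 0 1]
det M = 1; M⁻¹ = [3/5 -4/5 0; 4/5 3/5 0; 0 0 1]
M⁻¹ · (29/25, 3/25)ᵀ = (3/5, 1)ᵀ

p = (3/5, 1)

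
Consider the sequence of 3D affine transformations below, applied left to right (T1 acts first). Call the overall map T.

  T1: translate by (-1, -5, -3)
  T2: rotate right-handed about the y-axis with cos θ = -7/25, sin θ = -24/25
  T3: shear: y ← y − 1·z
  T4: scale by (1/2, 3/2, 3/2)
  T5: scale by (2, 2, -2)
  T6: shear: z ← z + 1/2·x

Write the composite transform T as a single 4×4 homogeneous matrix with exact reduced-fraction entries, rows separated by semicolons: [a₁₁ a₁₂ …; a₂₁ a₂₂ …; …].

T = [-7/25 0 -24/25 79/25; -72/25 3 21/25 -366/25; -151/50 0 9/25 97/50; 0 0 0 1]

T1 = [1 0 0 -1; 0 1 0 -5; 0 0 1 -3; 0 0 0 1]
T2·T1 = [-7/25 0 -24/25 79/25; 0 1 0 -5; 24/25 0 -7/25 -3/25; 0 0 0 1]
T3·…·T1 = [-7/25 0 -24/25 79/25; -24/25 1 7/25 -122/25; 24/25 0 -7/25 -3/25; 0 0 0 1]
T4·…·T1 = [-7/50 0 -12/25 79/50; -36/25 3/2 21/50 -183/25; 36/25 0 -21/50 -9/50; 0 0 0 1]
T5·…·T1 = [-7/25 0 -24/25 79/25; -72/25 3 21/25 -366/25; -72/25 0 21/25 9/25; 0 0 0 1]
T6·…·T1 = [-7/25 0 -24/25 79/25; -72/25 3 21/25 -366/25; -151/50 0 9/25 97/50; 0 0 0 1]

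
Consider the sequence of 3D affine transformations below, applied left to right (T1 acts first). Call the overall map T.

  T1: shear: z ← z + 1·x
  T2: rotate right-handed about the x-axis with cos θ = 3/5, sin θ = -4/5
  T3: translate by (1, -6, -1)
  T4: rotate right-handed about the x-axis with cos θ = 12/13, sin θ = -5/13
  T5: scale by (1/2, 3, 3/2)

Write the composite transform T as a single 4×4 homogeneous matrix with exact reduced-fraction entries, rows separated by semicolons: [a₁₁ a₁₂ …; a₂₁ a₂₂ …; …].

T1 = [1 0 0 0; 0 1 0 0; 1 0 1 0; 0 0 0 1]
T2·T1 = [1 0 0 0; 4/5 3/5 4/5 0; 3/5 -4/5 3/5 0; 0 0 0 1]
T3·…·T1 = [1 0 0 1; 4/5 3/5 4/5 -6; 3/5 -4/5 3/5 -1; 0 0 0 1]
T4·…·T1 = [1 0 0 1; 63/65 16/65 63/65 -77/13; 16/65 -63/65 16/65 18/13; 0 0 0 1]
T5·…·T1 = [1/2 0 0 1/2; 189/65 48/65 189/65 -231/13; 24/65 -189/130 24/65 27/13; 0 0 0 1]

T = [1/2 0 0 1/2; 189/65 48/65 189/65 -231/13; 24/65 -189/130 24/65 27/13; 0 0 0 1]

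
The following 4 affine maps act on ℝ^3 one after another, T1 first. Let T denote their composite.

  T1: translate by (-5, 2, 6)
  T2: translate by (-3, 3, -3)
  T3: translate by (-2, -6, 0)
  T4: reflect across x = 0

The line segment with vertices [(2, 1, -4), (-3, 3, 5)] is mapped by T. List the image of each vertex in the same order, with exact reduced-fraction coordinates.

T1 translate by (-5, 2, 6): (2, 1, -4) → (-3, 3, 2); (-3, 3, 5) → (-8, 5, 11)
T2 translate by (-3, 3, -3): (-3, 3, 2) → (-6, 6, -1); (-8, 5, 11) → (-11, 8, 8)
T3 translate by (-2, -6, 0): (-6, 6, -1) → (-8, 0, -1); (-11, 8, 8) → (-13, 2, 8)
T4 reflect across x = 0: (-8, 0, -1) → (8, 0, -1); (-13, 2, 8) → (13, 2, 8)

image vertices: (8, 0, -1), (13, 2, 8)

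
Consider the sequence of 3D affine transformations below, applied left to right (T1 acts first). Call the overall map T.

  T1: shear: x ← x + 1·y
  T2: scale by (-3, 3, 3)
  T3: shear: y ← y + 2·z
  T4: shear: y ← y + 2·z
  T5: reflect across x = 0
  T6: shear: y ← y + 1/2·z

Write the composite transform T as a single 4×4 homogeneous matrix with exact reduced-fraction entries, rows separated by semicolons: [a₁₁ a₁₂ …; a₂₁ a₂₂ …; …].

T = [3 3 0 0; 0 3 27/2 0; 0 0 3 0; 0 0 0 1]

T1 = [1 1 0 0; 0 1 0 0; 0 0 1 0; 0 0 0 1]
T2·T1 = [-3 -3 0 0; 0 3 0 0; 0 0 3 0; 0 0 0 1]
T3·…·T1 = [-3 -3 0 0; 0 3 6 0; 0 0 3 0; 0 0 0 1]
T4·…·T1 = [-3 -3 0 0; 0 3 12 0; 0 0 3 0; 0 0 0 1]
T5·…·T1 = [3 3 0 0; 0 3 12 0; 0 0 3 0; 0 0 0 1]
T6·…·T1 = [3 3 0 0; 0 3 27/2 0; 0 0 3 0; 0 0 0 1]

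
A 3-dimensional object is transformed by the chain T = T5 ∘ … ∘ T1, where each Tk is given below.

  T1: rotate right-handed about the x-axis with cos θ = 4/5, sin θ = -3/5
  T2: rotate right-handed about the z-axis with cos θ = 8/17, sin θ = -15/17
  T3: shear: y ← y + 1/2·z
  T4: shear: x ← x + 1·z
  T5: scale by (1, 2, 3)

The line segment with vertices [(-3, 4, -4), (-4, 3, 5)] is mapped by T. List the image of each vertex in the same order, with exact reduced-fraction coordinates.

T1 rotate right-handed about the x-axis with cos θ = 4/5, sin θ = -3/5: (-3, 4, -4) → (-3, 4/5, -28/5); (-4, 3, 5) → (-4, 27/5, 11/5)
T2 rotate right-handed about the z-axis with cos θ = 8/17, sin θ = -15/17: (-3, 4/5, -28/5) → (-12/17, 257/85, -28/5); (-4, 27/5, 11/5) → (49/17, 516/85, 11/5)
T3 shear: y ← y + 1/2·z: (-12/17, 257/85, -28/5) → (-12/17, 19/85, -28/5); (49/17, 516/85, 11/5) → (49/17, 1219/170, 11/5)
T4 shear: x ← x + 1·z: (-12/17, 19/85, -28/5) → (-536/85, 19/85, -28/5); (49/17, 1219/170, 11/5) → (432/85, 1219/170, 11/5)
T5 scale by (1, 2, 3): (-536/85, 19/85, -28/5) → (-536/85, 38/85, -84/5); (432/85, 1219/170, 11/5) → (432/85, 1219/85, 33/5)

image vertices: (-536/85, 38/85, -84/5), (432/85, 1219/85, 33/5)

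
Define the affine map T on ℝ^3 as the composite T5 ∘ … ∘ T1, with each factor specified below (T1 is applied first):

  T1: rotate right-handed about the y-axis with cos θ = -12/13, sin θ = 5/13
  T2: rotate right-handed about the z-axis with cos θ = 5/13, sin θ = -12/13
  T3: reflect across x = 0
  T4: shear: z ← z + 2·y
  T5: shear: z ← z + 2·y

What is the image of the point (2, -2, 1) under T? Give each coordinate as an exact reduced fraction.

T1 rotate right-handed about the y-axis with cos θ = -12/13, sin θ = 5/13: (2, -2, 1) → (-19/13, -2, -22/13)
T2 rotate right-handed about the z-axis with cos θ = 5/13, sin θ = -12/13: (-19/13, -2, -22/13) → (-407/169, 98/169, -22/13)
T3 reflect across x = 0: (-407/169, 98/169, -22/13) → (407/169, 98/169, -22/13)
T4 shear: z ← z + 2·y: (407/169, 98/169, -22/13) → (407/169, 98/169, -90/169)
T5 shear: z ← z + 2·y: (407/169, 98/169, -90/169) → (407/169, 98/169, 106/169)

T(p) = (407/169, 98/169, 106/169)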